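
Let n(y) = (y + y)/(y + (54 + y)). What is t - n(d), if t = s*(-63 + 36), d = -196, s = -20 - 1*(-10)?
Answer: 45434/169 ≈ 268.84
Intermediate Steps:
s = -10 (s = -20 + 10 = -10)
t = 270 (t = -10*(-63 + 36) = -10*(-27) = 270)
n(y) = 2*y/(54 + 2*y) (n(y) = (2*y)/(54 + 2*y) = 2*y/(54 + 2*y))
t - n(d) = 270 - (-196)/(27 - 196) = 270 - (-196)/(-169) = 270 - (-196)*(-1)/169 = 270 - 1*196/169 = 270 - 196/169 = 45434/169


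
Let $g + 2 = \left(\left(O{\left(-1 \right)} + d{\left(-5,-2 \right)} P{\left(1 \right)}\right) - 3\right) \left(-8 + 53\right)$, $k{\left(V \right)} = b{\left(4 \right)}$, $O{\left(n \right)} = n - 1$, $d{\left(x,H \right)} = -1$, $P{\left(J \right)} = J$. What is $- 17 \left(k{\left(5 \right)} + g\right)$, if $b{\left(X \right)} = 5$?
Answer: $4539$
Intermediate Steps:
$O{\left(n \right)} = -1 + n$
$k{\left(V \right)} = 5$
$g = -272$ ($g = -2 + \left(\left(\left(-1 - 1\right) - 1\right) - 3\right) \left(-8 + 53\right) = -2 + \left(\left(-2 - 1\right) - 3\right) 45 = -2 + \left(-3 - 3\right) 45 = -2 - 270 = -272$)
$- 17 \left(k{\left(5 \right)} + g\right) = - 17 \left(5 - 272\right) = \left(-17\right) \left(-267\right) = 4539$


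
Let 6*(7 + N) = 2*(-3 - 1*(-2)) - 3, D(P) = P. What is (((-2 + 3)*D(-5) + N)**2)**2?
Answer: 35153041/1296 ≈ 27124.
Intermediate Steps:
N = -47/6 (N = -7 + (2*(-3 - 1*(-2)) - 3)/6 = -7 + (2*(-3 + 2) - 3)/6 = -7 + (2*(-1) - 3)/6 = -7 + (-2 - 3)/6 = -7 + (1/6)*(-5) = -7 - 5/6 = -47/6 ≈ -7.8333)
(((-2 + 3)*D(-5) + N)**2)**2 = (((-2 + 3)*(-5) - 47/6)**2)**2 = ((1*(-5) - 47/6)**2)**2 = ((-5 - 47/6)**2)**2 = ((-77/6)**2)**2 = (5929/36)**2 = 35153041/1296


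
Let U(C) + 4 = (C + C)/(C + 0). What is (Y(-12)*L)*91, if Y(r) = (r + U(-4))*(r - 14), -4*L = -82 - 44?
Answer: 1043406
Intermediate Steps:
U(C) = -2 (U(C) = -4 + (C + C)/(C + 0) = -4 + (2*C)/C = -4 + 2 = -2)
L = 63/2 (L = -(-82 - 44)/4 = -¼*(-126) = 63/2 ≈ 31.500)
Y(r) = (-14 + r)*(-2 + r) (Y(r) = (r - 2)*(r - 14) = (-2 + r)*(-14 + r) = (-14 + r)*(-2 + r))
(Y(-12)*L)*91 = ((28 + (-12)² - 16*(-12))*(63/2))*91 = ((28 + 144 + 192)*(63/2))*91 = (364*(63/2))*91 = 11466*91 = 1043406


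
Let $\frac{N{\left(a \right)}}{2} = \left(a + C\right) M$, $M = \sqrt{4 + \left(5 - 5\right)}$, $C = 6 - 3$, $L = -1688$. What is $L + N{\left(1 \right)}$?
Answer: $-1672$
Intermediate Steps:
$C = 3$
$M = 2$ ($M = \sqrt{4 + \left(5 - 5\right)} = \sqrt{4 + 0} = \sqrt{4} = 2$)
$N{\left(a \right)} = 12 + 4 a$ ($N{\left(a \right)} = 2 \left(a + 3\right) 2 = 2 \left(3 + a\right) 2 = 2 \left(6 + 2 a\right) = 12 + 4 a$)
$L + N{\left(1 \right)} = -1688 + \left(12 + 4 \cdot 1\right) = -1688 + \left(12 + 4\right) = -1688 + 16 = -1672$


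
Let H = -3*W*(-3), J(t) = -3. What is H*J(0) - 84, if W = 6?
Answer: -246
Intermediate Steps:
H = 54 (H = -3*6*(-3) = -18*(-3) = 54)
H*J(0) - 84 = 54*(-3) - 84 = -162 - 84 = -246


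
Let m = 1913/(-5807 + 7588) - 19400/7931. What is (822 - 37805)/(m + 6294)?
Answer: -522388980113/88884069237 ≈ -5.8772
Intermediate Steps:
m = -19379397/14125111 (m = 1913/1781 - 19400*1/7931 = 1913*(1/1781) - 19400/7931 = 1913/1781 - 19400/7931 = -19379397/14125111 ≈ -1.3720)
(822 - 37805)/(m + 6294) = (822 - 37805)/(-19379397/14125111 + 6294) = -36983/88884069237/14125111 = -36983*14125111/88884069237 = -522388980113/88884069237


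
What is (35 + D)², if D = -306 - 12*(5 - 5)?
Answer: 73441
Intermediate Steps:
D = -306 (D = -306 - 12*0 = -306 - 1*0 = -306 + 0 = -306)
(35 + D)² = (35 - 306)² = (-271)² = 73441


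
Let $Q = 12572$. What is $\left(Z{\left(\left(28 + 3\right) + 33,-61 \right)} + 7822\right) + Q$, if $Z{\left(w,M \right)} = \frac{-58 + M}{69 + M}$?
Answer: $\frac{163033}{8} \approx 20379.0$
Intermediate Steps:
$Z{\left(w,M \right)} = \frac{-58 + M}{69 + M}$
$\left(Z{\left(\left(28 + 3\right) + 33,-61 \right)} + 7822\right) + Q = \left(\frac{-58 - 61}{69 - 61} + 7822\right) + 12572 = \left(\frac{1}{8} \left(-119\right) + 7822\right) + 12572 = \left(- \frac{119}{8} + 7822\right) + 12572 = \frac{62457}{8} + 12572 = \frac{163033}{8}$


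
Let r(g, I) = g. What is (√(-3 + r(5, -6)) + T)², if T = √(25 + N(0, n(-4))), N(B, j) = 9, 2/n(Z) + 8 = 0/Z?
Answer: 36 + 4*√17 ≈ 52.492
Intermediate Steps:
n(Z) = -¼ (n(Z) = 2/(-8 + 0/Z) = 2/(-8 + 0) = 2/(-8) = 2*(-⅛) = -¼)
T = √34 (T = √(25 + 9) = √34 ≈ 5.8309)
(√(-3 + r(5, -6)) + T)² = (√(-3 + 5) + √34)² = (√2 + √34)²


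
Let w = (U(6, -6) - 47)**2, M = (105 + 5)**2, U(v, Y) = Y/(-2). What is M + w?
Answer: 14036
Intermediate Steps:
U(v, Y) = -Y/2 (U(v, Y) = Y*(-1/2) = -Y/2)
M = 12100 (M = 110**2 = 12100)
w = 1936 (w = (-1/2*(-6) - 47)**2 = (3 - 47)**2 = (-44)**2 = 1936)
M + w = 12100 + 1936 = 14036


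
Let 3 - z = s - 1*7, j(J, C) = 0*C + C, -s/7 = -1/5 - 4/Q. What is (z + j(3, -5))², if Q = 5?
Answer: 4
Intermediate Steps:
s = 7 (s = -7*(-1/5 - 4/5) = -7*(-1*⅕ - 4*⅕) = -7*(-⅕ - ⅘) = -7*(-1) = 7)
j(J, C) = C (j(J, C) = 0 + C = C)
z = 3 (z = 3 - (7 - 1*7) = 3 - (7 - 7) = 3 - 1*0 = 3 + 0 = 3)
(z + j(3, -5))² = (3 - 5)² = (-2)² = 4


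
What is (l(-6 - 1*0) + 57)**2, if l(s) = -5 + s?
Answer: 2116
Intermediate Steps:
(l(-6 - 1*0) + 57)**2 = ((-5 + (-6 - 1*0)) + 57)**2 = ((-5 + (-6 + 0)) + 57)**2 = ((-5 - 6) + 57)**2 = (-11 + 57)**2 = 46**2 = 2116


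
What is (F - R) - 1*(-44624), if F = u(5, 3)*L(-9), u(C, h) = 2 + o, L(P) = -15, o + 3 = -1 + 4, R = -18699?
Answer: 63293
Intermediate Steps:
o = 0 (o = -3 + (-1 + 4) = -3 + 3 = 0)
u(C, h) = 2 (u(C, h) = 2 + 0 = 2)
F = -30 (F = 2*(-15) = -30)
(F - R) - 1*(-44624) = (-30 - 1*(-18699)) - 1*(-44624) = (-30 + 18699) + 44624 = 18669 + 44624 = 63293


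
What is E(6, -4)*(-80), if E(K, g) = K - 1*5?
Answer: -80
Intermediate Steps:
E(K, g) = -5 + K (E(K, g) = K - 5 = -5 + K)
E(6, -4)*(-80) = (-5 + 6)*(-80) = 1*(-80) = -80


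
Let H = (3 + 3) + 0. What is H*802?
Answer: 4812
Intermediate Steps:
H = 6 (H = 6 + 0 = 6)
H*802 = 6*802 = 4812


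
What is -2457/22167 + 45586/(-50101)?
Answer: -41985297/41132921 ≈ -1.0207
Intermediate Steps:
-2457/22167 + 45586/(-50101) = -2457*1/22167 + 45586*(-1/50101) = -91/821 - 45586/50101 = -41985297/41132921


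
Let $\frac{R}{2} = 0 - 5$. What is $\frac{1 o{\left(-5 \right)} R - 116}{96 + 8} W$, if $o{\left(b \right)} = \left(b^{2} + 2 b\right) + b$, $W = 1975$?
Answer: $- \frac{53325}{13} \approx -4101.9$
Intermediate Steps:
$o{\left(b \right)} = b^{2} + 3 b$
$R = -10$ ($R = 2 \left(0 - 5\right) = 2 \left(-5\right) = -10$)
$\frac{1 o{\left(-5 \right)} R - 116}{96 + 8} W = \frac{1 \left(- 5 \left(3 - 5\right)\right) \left(-10\right) - 116}{96 + 8} \cdot 1975 = \frac{1 \left(\left(-5\right) \left(-2\right)\right) \left(-10\right) - 116}{104} \cdot 1975 = \left(1 \cdot 10 \left(-10\right) - 116\right) \frac{1}{104} \cdot 1975 = \left(10 \left(-10\right) - 116\right) \frac{1}{104} \cdot 1975 = \left(-100 - 116\right) \frac{1}{104} \cdot 1975 = \left(-216\right) \frac{1}{104} \cdot 1975 = \left(- \frac{27}{13}\right) 1975 = - \frac{53325}{13}$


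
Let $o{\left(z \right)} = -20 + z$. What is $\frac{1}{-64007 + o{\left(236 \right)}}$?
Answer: $- \frac{1}{63791} \approx -1.5676 \cdot 10^{-5}$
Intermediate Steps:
$\frac{1}{-64007 + o{\left(236 \right)}} = \frac{1}{-64007 + \left(-20 + 236\right)} = \frac{1}{-64007 + 216} = \frac{1}{-63791} = - \frac{1}{63791}$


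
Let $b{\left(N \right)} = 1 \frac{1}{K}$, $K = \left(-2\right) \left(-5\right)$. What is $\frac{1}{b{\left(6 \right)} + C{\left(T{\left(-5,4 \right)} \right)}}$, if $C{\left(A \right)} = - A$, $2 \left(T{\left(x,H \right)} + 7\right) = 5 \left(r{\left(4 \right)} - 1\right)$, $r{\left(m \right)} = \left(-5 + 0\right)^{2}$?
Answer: $- \frac{10}{529} \approx -0.018904$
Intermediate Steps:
$r{\left(m \right)} = 25$ ($r{\left(m \right)} = \left(-5\right)^{2} = 25$)
$K = 10$
$T{\left(x,H \right)} = 53$ ($T{\left(x,H \right)} = -7 + \frac{5 \left(25 - 1\right)}{2} = -7 + \frac{5 \cdot 24}{2} = -7 + \frac{1}{2} \cdot 120 = -7 + 60 = 53$)
$b{\left(N \right)} = \frac{1}{10}$ ($b{\left(N \right)} = 1 \cdot \frac{1}{10} = \frac{1}{10}$)
$\frac{1}{b{\left(6 \right)} + C{\left(T{\left(-5,4 \right)} \right)}} = \frac{1}{\frac{1}{10} - 53} = \frac{1}{- \frac{529}{10}} = - \frac{10}{529}$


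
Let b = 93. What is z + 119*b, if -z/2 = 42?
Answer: 10983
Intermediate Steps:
z = -84 (z = -2*42 = -84)
z + 119*b = -84 + 119*93 = -84 + 11067 = 10983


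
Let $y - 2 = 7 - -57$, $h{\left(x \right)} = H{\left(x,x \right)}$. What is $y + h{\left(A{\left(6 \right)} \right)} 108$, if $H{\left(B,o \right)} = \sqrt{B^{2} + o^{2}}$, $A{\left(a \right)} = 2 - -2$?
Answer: $66 + 432 \sqrt{2} \approx 676.94$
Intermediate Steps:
$A{\left(a \right)} = 4$ ($A{\left(a \right)} = 2 + 2 = 4$)
$h{\left(x \right)} = \sqrt{2} \sqrt{x^{2}}$ ($h{\left(x \right)} = \sqrt{x^{2} + x^{2}} = \sqrt{2 x^{2}} = \sqrt{2} \sqrt{x^{2}}$)
$y = 66$ ($y = 2 + \left(7 - -57\right) = 2 + \left(7 + 57\right) = 2 + 64 = 66$)
$y + h{\left(A{\left(6 \right)} \right)} 108 = 66 + \sqrt{2} \sqrt{4^{2}} \cdot 108 = 66 + \sqrt{2} \sqrt{16} \cdot 108 = 66 + \sqrt{2} \cdot 4 \cdot 108 = 66 + 4 \sqrt{2} \cdot 108 = 66 + 432 \sqrt{2}$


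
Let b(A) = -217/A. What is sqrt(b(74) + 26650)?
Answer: sqrt(145919342)/74 ≈ 163.24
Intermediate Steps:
sqrt(b(74) + 26650) = sqrt(-217/74 + 26650) = sqrt(1971883/74) = sqrt(145919342)/74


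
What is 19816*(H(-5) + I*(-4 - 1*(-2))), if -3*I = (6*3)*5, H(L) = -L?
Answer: 1288040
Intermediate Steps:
I = -30 (I = -6*3*5/3 = -6*5 = -⅓*90 = -30)
19816*(H(-5) + I*(-4 - 1*(-2))) = 19816*(-1*(-5) - 30*(-4 - 1*(-2))) = 19816*(5 - 30*(-4 + 2)) = 19816*(5 - 30*(-2)) = 19816*(5 + 60) = 19816*65 = 1288040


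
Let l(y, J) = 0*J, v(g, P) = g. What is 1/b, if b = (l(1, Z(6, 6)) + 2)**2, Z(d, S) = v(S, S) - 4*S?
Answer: 1/4 ≈ 0.25000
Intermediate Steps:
Z(d, S) = -3*S (Z(d, S) = S - 4*S = -3*S)
l(y, J) = 0
b = 4 (b = (0 + 2)**2 = 2**2 = 4)
1/b = 1/4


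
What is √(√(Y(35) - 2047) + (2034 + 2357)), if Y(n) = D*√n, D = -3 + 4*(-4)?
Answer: √(4391 + I*√(2047 + 19*√35)) ≈ 66.266 + 0.3506*I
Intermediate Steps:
D = -19 (D = -3 - 16 = -19)
Y(n) = -19*√n
√(√(Y(35) - 2047) + (2034 + 2357)) = √(√(-19*√35 - 2047) + (2034 + 2357)) = √(√(-2047 - 19*√35) + 4391) = √(4391 + √(-2047 - 19*√35))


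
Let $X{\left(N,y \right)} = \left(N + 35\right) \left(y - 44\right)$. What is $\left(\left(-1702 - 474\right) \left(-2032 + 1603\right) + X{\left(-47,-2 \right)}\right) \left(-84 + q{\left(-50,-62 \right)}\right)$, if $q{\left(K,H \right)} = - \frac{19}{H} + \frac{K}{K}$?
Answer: $- \frac{2394452556}{31} \approx -7.724 \cdot 10^{7}$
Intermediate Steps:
$X{\left(N,y \right)} = \left(-44 + y\right) \left(35 + N\right)$ ($X{\left(N,y \right)} = \left(35 + N\right) \left(-44 + y\right) = \left(-44 + y\right) \left(35 + N\right)$)
$q{\left(K,H \right)} = 1 - \frac{19}{H}$ ($q{\left(K,H \right)} = - \frac{19}{H} + 1 = 1 - \frac{19}{H}$)
$\left(\left(-1702 - 474\right) \left(-2032 + 1603\right) + X{\left(-47,-2 \right)}\right) \left(-84 + q{\left(-50,-62 \right)}\right) = \left(\left(-1702 - 474\right) \left(-2032 + 1603\right) - -552\right) \left(-84 + \frac{-19 - 62}{-62}\right) = \left(\left(-2176\right) \left(-429\right) + \left(-1540 + 2068 - 70 + 94\right)\right) \left(-84 - - \frac{81}{62}\right) = \left(933504 + 552\right) \left(-84 + \frac{81}{62}\right) = 934056 \left(- \frac{5127}{62}\right) = - \frac{2394452556}{31}$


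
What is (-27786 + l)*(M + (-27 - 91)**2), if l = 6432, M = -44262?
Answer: 647837652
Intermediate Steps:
(-27786 + l)*(M + (-27 - 91)**2) = (-27786 + 6432)*(-44262 + (-27 - 91)**2) = -21354*(-44262 + (-118)**2) = -21354*(-44262 + 13924) = -21354*(-30338) = 647837652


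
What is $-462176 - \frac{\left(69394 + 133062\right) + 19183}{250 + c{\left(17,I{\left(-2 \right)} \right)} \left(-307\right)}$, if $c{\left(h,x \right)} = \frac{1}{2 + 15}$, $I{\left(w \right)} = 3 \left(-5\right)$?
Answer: $- \frac{1826127831}{3943} \approx -4.6313 \cdot 10^{5}$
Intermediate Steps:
$I{\left(w \right)} = -15$
$c{\left(h,x \right)} = \frac{1}{17}$
$-462176 - \frac{\left(69394 + 133062\right) + 19183}{250 + c{\left(17,I{\left(-2 \right)} \right)} \left(-307\right)} = -462176 - \frac{\left(69394 + 133062\right) + 19183}{250 + \frac{1}{17} \left(-307\right)} = -462176 - \frac{202456 + 19183}{250 - \frac{307}{17}} = -462176 - \frac{221639}{\frac{3943}{17}} = -462176 - 221639 \cdot \frac{17}{3943} = -462176 - \frac{3767863}{3943} = - \frac{1826127831}{3943}$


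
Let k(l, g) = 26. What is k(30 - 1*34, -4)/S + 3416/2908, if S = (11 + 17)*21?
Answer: 260527/213738 ≈ 1.2189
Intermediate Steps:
S = 588 (S = 28*21 = 588)
k(30 - 1*34, -4)/S + 3416/2908 = 26/588 + 3416/2908 = 26*(1/588) + 3416*(1/2908) = 13/294 + 854/727 = 260527/213738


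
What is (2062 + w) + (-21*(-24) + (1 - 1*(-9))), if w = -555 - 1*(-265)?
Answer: 2286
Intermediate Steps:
w = -290 (w = -555 + 265 = -290)
(2062 + w) + (-21*(-24) + (1 - 1*(-9))) = (2062 - 290) + (-21*(-24) + (1 - 1*(-9))) = 1772 + (504 + (1 + 9)) = 1772 + (504 + 10) = 1772 + 514 = 2286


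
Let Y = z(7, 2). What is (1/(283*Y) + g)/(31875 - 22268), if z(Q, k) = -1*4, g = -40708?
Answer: -46081457/10875124 ≈ -4.2373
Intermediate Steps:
z(Q, k) = -4
Y = -4
(1/(283*Y) + g)/(31875 - 22268) = (1/(283*(-4)) - 40708)/(31875 - 22268) = (1/(-1132) - 40708)/9607 = (-1/1132 - 40708)*(1/9607) = -46081457/1132*1/9607 = -46081457/10875124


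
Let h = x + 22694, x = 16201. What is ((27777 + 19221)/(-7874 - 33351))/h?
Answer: -15666/534482125 ≈ -2.9311e-5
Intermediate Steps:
h = 38895 (h = 16201 + 22694 = 38895)
((27777 + 19221)/(-7874 - 33351))/h = ((27777 + 19221)/(-7874 - 33351))/38895 = (46998/(-41225))*(1/38895) = (46998*(-1/41225))*(1/38895) = -46998/41225*1/38895 = -15666/534482125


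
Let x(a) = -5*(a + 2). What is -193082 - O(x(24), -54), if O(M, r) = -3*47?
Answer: -192941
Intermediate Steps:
x(a) = -10 - 5*a (x(a) = -5*(2 + a) = -10 - 5*a)
O(M, r) = -141
-193082 - O(x(24), -54) = -193082 - 1*(-141) = -193082 + 141 = -192941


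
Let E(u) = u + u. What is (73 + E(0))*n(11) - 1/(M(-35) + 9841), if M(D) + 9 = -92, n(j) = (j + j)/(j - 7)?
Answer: 3910609/9740 ≈ 401.50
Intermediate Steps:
n(j) = 2*j/(-7 + j) (n(j) = (2*j)/(-7 + j) = 2*j/(-7 + j))
M(D) = -101 (M(D) = -9 - 92 = -101)
E(u) = 2*u
(73 + E(0))*n(11) - 1/(M(-35) + 9841) = (73 + 2*0)*(2*11/(-7 + 11)) - 1/(-101 + 9841) = (73 + 0)*(2*11/4) - 1/9740 = 73*(2*11*(¼)) - 1*1/9740 = 73*(11/2) - 1/9740 = 803/2 - 1/9740 = 3910609/9740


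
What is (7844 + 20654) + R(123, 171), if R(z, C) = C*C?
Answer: 57739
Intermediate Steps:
R(z, C) = C²
(7844 + 20654) + R(123, 171) = (7844 + 20654) + 171² = 28498 + 29241 = 57739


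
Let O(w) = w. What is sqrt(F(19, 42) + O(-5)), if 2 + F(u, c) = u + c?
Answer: 3*sqrt(6) ≈ 7.3485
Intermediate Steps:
F(u, c) = -2 + c + u (F(u, c) = -2 + (u + c) = -2 + (c + u) = -2 + c + u)
sqrt(F(19, 42) + O(-5)) = sqrt((-2 + 42 + 19) - 5) = sqrt(59 - 5) = sqrt(54) = 3*sqrt(6)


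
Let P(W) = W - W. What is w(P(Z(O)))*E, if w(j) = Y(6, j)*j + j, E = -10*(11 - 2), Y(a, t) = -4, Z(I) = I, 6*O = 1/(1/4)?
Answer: 0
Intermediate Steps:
O = 2/3 (O = 1/(6*(1/4)) = (1/6)*4 = 2/3 ≈ 0.66667)
P(W) = 0
E = -90 (E = -10*9 = -90)
w(j) = -3*j (w(j) = -4*j + j = -3*j)
w(P(Z(O)))*E = -3*0*(-90) = 0*(-90) = 0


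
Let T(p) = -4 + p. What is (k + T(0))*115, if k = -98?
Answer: -11730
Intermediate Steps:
(k + T(0))*115 = (-98 + (-4 + 0))*115 = (-98 - 4)*115 = -102*115 = -11730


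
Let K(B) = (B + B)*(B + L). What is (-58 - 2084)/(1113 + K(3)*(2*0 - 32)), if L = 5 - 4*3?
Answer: -238/209 ≈ -1.1388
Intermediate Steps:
L = -7 (L = 5 - 12 = -7)
K(B) = 2*B*(-7 + B) (K(B) = (B + B)*(B - 7) = (2*B)*(-7 + B) = 2*B*(-7 + B))
(-58 - 2084)/(1113 + K(3)*(2*0 - 32)) = (-58 - 2084)/(1113 + (2*3*(-7 + 3))*(2*0 - 32)) = -2142/(1113 + (2*3*(-4))*(0 - 32)) = -2142/(1113 - 24*(-32)) = -2142/(1113 + 768) = -2142/1881 = -2142*1/1881 = -238/209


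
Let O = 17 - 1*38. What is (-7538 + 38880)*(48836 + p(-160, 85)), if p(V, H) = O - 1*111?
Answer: 1526480768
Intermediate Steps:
O = -21 (O = 17 - 38 = -21)
p(V, H) = -132 (p(V, H) = -21 - 1*111 = -21 - 111 = -132)
(-7538 + 38880)*(48836 + p(-160, 85)) = (-7538 + 38880)*(48836 - 132) = 31342*48704 = 1526480768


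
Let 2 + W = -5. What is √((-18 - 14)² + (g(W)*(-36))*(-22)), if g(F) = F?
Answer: 2*I*√1130 ≈ 67.231*I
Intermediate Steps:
W = -7 (W = -2 - 5 = -7)
√((-18 - 14)² + (g(W)*(-36))*(-22)) = √((-18 - 14)² - 7*(-36)*(-22)) = √((-32)² + 252*(-22)) = √(1024 - 5544) = √(-4520) = 2*I*√1130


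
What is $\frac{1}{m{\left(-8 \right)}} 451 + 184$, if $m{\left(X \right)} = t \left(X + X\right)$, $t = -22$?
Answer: $\frac{5929}{32} \approx 185.28$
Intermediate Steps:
$m{\left(X \right)} = - 44 X$ ($m{\left(X \right)} = - 22 \left(X + X\right) = - 22 \cdot 2 X = - 44 X$)
$\frac{1}{m{\left(-8 \right)}} 451 + 184 = \frac{1}{\left(-44\right) \left(-8\right)} 451 + 184 = \frac{1}{352} \cdot 451 + 184 = \frac{41}{32} + 184 = \frac{5929}{32}$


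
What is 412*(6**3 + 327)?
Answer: 223716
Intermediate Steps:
412*(6**3 + 327) = 412*(216 + 327) = 412*543 = 223716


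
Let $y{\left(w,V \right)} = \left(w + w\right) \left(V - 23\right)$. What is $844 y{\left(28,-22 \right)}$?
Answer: $-2126880$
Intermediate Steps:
$y{\left(w,V \right)} = 2 w \left(-23 + V\right)$
$844 y{\left(28,-22 \right)} = 844 \cdot 2 \cdot 28 \left(-23 - 22\right) = 844 \cdot 2 \cdot 28 \left(-45\right) = 844 \left(-2520\right) = -2126880$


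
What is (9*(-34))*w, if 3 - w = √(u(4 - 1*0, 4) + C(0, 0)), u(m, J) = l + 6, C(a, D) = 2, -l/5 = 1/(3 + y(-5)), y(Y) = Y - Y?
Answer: -918 + 102*√57 ≈ -147.92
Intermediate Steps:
y(Y) = 0
l = -5/3 (l = -5/(3 + 0) = -5/3 ≈ -1.6667)
u(m, J) = 13/3 (u(m, J) = -5/3 + 6 = 13/3)
w = 3 - √57/3 (w = 3 - √(13/3 + 2) = 3 - √(19/3) = 3 - √57/3 ≈ 0.48339)
(9*(-34))*w = (9*(-34))*(3 - √57/3) = -306*(3 - √57/3) = -918 + 102*√57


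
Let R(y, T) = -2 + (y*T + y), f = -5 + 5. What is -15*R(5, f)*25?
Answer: -1125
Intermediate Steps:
f = 0
R(y, T) = -2 + y + T*y (R(y, T) = -2 + (T*y + y) = -2 + (y + T*y) = -2 + y + T*y)
-15*R(5, f)*25 = -15*(-2 + 5 + 0*5)*25 = -15*(-2 + 5 + 0)*25 = -15*3*25 = -45*25 = -1125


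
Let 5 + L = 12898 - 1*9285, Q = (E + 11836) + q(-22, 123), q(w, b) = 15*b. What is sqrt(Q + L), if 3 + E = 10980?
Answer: sqrt(28266) ≈ 168.13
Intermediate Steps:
E = 10977 (E = -3 + 10980 = 10977)
Q = 24658 (Q = (10977 + 11836) + 15*123 = 22813 + 1845 = 24658)
L = 3608 (L = -5 + (12898 - 1*9285) = -5 + (12898 - 9285) = -5 + 3613 = 3608)
sqrt(Q + L) = sqrt(24658 + 3608) = sqrt(28266)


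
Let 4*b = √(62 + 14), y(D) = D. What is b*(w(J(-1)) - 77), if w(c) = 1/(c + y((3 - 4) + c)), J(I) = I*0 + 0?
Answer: -39*√19 ≈ -170.00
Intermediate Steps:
J(I) = 0 (J(I) = 0 + 0 = 0)
w(c) = 1/(-1 + 2*c) (w(c) = 1/(c + ((3 - 4) + c)) = 1/(c + (-1 + c)) = 1/(-1 + 2*c))
b = √19/2 (b = √(62 + 14)/4 = √76/4 = (2*√19)/4 = √19/2 ≈ 2.1795)
b*(w(J(-1)) - 77) = (√19/2)*(1/(-1 + 2*0) - 77) = (√19/2)*(1/(-1 + 0) - 77) = (√19/2)*(1/(-1) - 77) = (√19/2)*(-1 - 77) = (√19/2)*(-78) = -39*√19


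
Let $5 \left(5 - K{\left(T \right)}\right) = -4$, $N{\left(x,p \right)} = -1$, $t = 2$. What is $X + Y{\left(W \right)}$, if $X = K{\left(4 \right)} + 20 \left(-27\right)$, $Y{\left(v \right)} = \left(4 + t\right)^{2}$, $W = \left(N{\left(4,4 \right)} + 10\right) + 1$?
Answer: $- \frac{2491}{5} \approx -498.2$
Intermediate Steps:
$K{\left(T \right)} = \frac{29}{5}$ ($K{\left(T \right)} = 5 - - \frac{4}{5} = 5 + \frac{4}{5} = \frac{29}{5}$)
$W = 10$ ($W = \left(-1 + 10\right) + 1 = 9 + 1 = 10$)
$Y{\left(v \right)} = 36$ ($Y{\left(v \right)} = \left(4 + 2\right)^{2} = 6^{2} = 36$)
$X = - \frac{2671}{5}$ ($X = \frac{29}{5} + 20 \left(-27\right) = \frac{29}{5} - 540 = - \frac{2671}{5} \approx -534.2$)
$X + Y{\left(W \right)} = - \frac{2671}{5} + 36 = - \frac{2491}{5}$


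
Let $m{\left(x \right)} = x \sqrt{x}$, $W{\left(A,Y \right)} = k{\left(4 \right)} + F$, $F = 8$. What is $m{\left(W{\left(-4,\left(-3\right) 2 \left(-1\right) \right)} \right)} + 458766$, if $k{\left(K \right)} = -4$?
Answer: $458774$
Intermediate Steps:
$W{\left(A,Y \right)} = 4$ ($W{\left(A,Y \right)} = -4 + 8 = 4$)
$m{\left(x \right)} = x^{\frac{3}{2}}$
$m{\left(W{\left(-4,\left(-3\right) 2 \left(-1\right) \right)} \right)} + 458766 = 4^{\frac{3}{2}} + 458766 = 8 + 458766 = 458774$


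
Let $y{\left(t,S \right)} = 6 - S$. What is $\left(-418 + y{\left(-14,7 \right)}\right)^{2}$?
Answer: $175561$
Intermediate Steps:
$\left(-418 + y{\left(-14,7 \right)}\right)^{2} = \left(-418 + \left(6 - 7\right)\right)^{2} = \left(-418 - 1\right)^{2} = \left(-419\right)^{2} = 175561$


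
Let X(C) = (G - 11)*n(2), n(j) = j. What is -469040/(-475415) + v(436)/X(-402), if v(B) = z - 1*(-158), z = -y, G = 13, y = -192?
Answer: 16827141/190166 ≈ 88.487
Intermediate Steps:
z = 192 (z = -1*(-192) = 192)
X(C) = 4 (X(C) = (13 - 11)*2 = 2*2 = 4)
v(B) = 350 (v(B) = 192 - 1*(-158) = 192 + 158 = 350)
-469040/(-475415) + v(436)/X(-402) = -469040/(-475415) + 350/4 = -469040*(-1/475415) + 350*(1/4) = 93808/95083 + 175/2 = 16827141/190166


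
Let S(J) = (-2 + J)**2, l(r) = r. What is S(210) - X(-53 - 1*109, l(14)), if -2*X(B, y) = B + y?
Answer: 43190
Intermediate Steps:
X(B, y) = -B/2 - y/2 (X(B, y) = -(B + y)/2 = -B/2 - y/2)
S(210) - X(-53 - 1*109, l(14)) = (-2 + 210)**2 - (-(-53 - 1*109)/2 - 1/2*14) = 208**2 - (-(-53 - 109)/2 - 7) = 43264 - (-1/2*(-162) - 7) = 43264 - (81 - 7) = 43264 - 1*74 = 43264 - 74 = 43190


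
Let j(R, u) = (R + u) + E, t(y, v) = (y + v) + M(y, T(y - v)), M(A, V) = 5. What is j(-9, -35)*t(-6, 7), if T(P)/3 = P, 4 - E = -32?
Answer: -48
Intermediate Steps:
E = 36 (E = 4 - 1*(-32) = 4 + 32 = 36)
T(P) = 3*P
t(y, v) = 5 + v + y (t(y, v) = (y + v) + 5 = (v + y) + 5 = 5 + v + y)
j(R, u) = 36 + R + u (j(R, u) = (R + u) + 36 = 36 + R + u)
j(-9, -35)*t(-6, 7) = (36 - 9 - 35)*(5 + 7 - 6) = -8*6 = -48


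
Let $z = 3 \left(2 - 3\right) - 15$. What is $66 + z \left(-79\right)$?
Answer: $1488$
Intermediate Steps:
$z = -18$ ($z = 3 \left(-1\right) - 15 = -3 - 15 = -18$)
$66 + z \left(-79\right) = 66 - -1422 = 66 + 1422 = 1488$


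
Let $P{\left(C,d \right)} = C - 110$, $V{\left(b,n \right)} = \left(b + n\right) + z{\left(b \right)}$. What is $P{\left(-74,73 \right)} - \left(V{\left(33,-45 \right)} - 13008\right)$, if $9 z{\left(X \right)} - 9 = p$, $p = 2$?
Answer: $\frac{115513}{9} \approx 12835.0$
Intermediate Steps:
$z{\left(X \right)} = \frac{11}{9}$ ($z{\left(X \right)} = 1 + \frac{1}{9} \cdot 2 = 1 + \frac{2}{9} = \frac{11}{9}$)
$V{\left(b,n \right)} = \frac{11}{9} + b + n$ ($V{\left(b,n \right)} = \left(b + n\right) + \frac{11}{9} = \frac{11}{9} + b + n$)
$P{\left(C,d \right)} = -110 + C$ ($P{\left(C,d \right)} = C - 110 = -110 + C$)
$P{\left(-74,73 \right)} - \left(V{\left(33,-45 \right)} - 13008\right) = \left(-110 - 74\right) - \left(\left(\frac{11}{9} + 33 - 45\right) - 13008\right) = -184 - \left(- \frac{97}{9} - 13008\right) = -184 - - \frac{117169}{9} = -184 + \frac{117169}{9} = \frac{115513}{9}$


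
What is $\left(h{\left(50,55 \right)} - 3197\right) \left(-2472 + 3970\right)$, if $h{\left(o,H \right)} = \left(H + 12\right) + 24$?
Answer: $-4652788$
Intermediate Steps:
$h{\left(o,H \right)} = 36 + H$ ($h{\left(o,H \right)} = \left(12 + H\right) + 24 = 36 + H$)
$\left(h{\left(50,55 \right)} - 3197\right) \left(-2472 + 3970\right) = \left(\left(36 + 55\right) - 3197\right) \left(-2472 + 3970\right) = \left(91 - 3197\right) 1498 = \left(-3106\right) 1498 = -4652788$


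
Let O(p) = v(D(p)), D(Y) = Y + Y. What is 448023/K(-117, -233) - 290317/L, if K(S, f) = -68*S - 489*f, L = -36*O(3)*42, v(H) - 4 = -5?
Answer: -11570066435/61434072 ≈ -188.33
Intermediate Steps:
D(Y) = 2*Y
v(H) = -1 (v(H) = 4 - 5 = -1)
O(p) = -1
L = 1512 (L = -36*(-1)*42 = 36*42 = 1512)
K(S, f) = -489*f - 68*S
448023/K(-117, -233) - 290317/L = 448023/(-489*(-233) - 68*(-117)) - 290317/1512 = 448023/(113937 + 7956) - 290317*1/1512 = 448023/121893 - 290317/1512 = 448023*(1/121893) - 290317/1512 = 149341/40631 - 290317/1512 = -11570066435/61434072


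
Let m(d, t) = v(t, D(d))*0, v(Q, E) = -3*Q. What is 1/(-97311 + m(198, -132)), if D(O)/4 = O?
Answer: -1/97311 ≈ -1.0276e-5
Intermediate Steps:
D(O) = 4*O
m(d, t) = 0 (m(d, t) = -3*t*0 = 0)
1/(-97311 + m(198, -132)) = 1/(-97311 + 0) = 1/(-97311) = -1/97311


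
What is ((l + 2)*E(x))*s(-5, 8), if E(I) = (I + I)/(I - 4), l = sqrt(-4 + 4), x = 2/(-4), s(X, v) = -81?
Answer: -36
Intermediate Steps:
x = -1/2 (x = 2*(-1/4) = -1/2 ≈ -0.50000)
l = 0 (l = sqrt(0) = 0)
E(I) = 2*I/(-4 + I) (E(I) = (2*I)/(-4 + I) = 2*I/(-4 + I))
((l + 2)*E(x))*s(-5, 8) = ((0 + 2)*(2*(-1/2)/(-4 - 1/2)))*(-81) = (2*(2*(-1/2)/(-9/2)))*(-81) = (2*(2*(-1/2)*(-2/9)))*(-81) = (2*(2/9))*(-81) = (4/9)*(-81) = -36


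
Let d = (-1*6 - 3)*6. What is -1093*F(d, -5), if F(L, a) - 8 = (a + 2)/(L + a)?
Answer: -519175/59 ≈ -8799.6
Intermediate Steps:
d = -54 (d = (-6 - 3)*6 = -9*6 = -54)
F(L, a) = 8 + (2 + a)/(L + a) (F(L, a) = 8 + (a + 2)/(L + a) = 8 + (2 + a)/(L + a))
-1093*F(d, -5) = -1093*(2 + 8*(-54) + 9*(-5))/(-54 - 5) = -1093*(2 - 432 - 45)/(-59) = -(-1093)*(-475)/59 = -1093*475/59 = -519175/59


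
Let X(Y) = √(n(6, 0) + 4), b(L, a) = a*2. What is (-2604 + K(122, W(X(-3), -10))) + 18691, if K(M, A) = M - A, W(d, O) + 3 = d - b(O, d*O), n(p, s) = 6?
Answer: 16212 - 21*√10 ≈ 16146.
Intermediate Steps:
b(L, a) = 2*a
X(Y) = √10 (X(Y) = √(6 + 4) = √10)
W(d, O) = -3 + d - 2*O*d (W(d, O) = -3 + (d - 2*d*O) = -3 + (d - 2*O*d) = -3 + d - 2*O*d)
(-2604 + K(122, W(X(-3), -10))) + 18691 = (-2604 + (122 - (-3 + √10 - 2*(-10)*√10))) + 18691 = (-2604 + (122 - (-3 + √10 + 20*√10))) + 18691 = (-2604 + (122 - (-3 + 21*√10))) + 18691 = (-2604 + (122 + (3 - 21*√10))) + 18691 = (-2604 + (125 - 21*√10)) + 18691 = (-2479 - 21*√10) + 18691 = 16212 - 21*√10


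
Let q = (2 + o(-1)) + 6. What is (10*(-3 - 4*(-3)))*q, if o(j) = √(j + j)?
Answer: 720 + 90*I*√2 ≈ 720.0 + 127.28*I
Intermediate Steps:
o(j) = √2*√j (o(j) = √(2*j) = √2*√j)
q = 8 + I*√2 (q = (2 + √2*√(-1)) + 6 = (2 + √2*I) + 6 = (2 + I*√2) + 6 = 8 + I*√2 ≈ 8.0 + 1.4142*I)
(10*(-3 - 4*(-3)))*q = (10*(-3 - 4*(-3)))*(8 + I*√2) = (10*(-3 + 12))*(8 + I*√2) = (10*9)*(8 + I*√2) = 90*(8 + I*√2) = 720 + 90*I*√2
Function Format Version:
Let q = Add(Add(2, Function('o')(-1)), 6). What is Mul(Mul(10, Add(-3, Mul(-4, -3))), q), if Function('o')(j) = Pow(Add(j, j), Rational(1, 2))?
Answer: Add(720, Mul(90, I, Pow(2, Rational(1, 2)))) ≈ Add(720.00, Mul(127.28, I))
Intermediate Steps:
Function('o')(j) = Mul(Pow(2, Rational(1, 2)), Pow(j, Rational(1, 2))) (Function('o')(j) = Pow(Mul(2, j), Rational(1, 2)) = Mul(Pow(2, Rational(1, 2)), Pow(j, Rational(1, 2))))
q = Add(8, Mul(I, Pow(2, Rational(1, 2)))) (q = Add(Add(2, Mul(Pow(2, Rational(1, 2)), Pow(-1, Rational(1, 2)))), 6) = Add(Add(2, Mul(Pow(2, Rational(1, 2)), I)), 6) = Add(Add(2, Mul(I, Pow(2, Rational(1, 2)))), 6) = Add(8, Mul(I, Pow(2, Rational(1, 2)))) ≈ Add(8.0000, Mul(1.4142, I)))
Mul(Mul(10, Add(-3, Mul(-4, -3))), q) = Mul(Mul(10, Add(-3, Mul(-4, -3))), Add(8, Mul(I, Pow(2, Rational(1, 2))))) = Mul(Mul(10, Add(-3, 12)), Add(8, Mul(I, Pow(2, Rational(1, 2))))) = Mul(Mul(10, 9), Add(8, Mul(I, Pow(2, Rational(1, 2))))) = Mul(90, Add(8, Mul(I, Pow(2, Rational(1, 2))))) = Add(720, Mul(90, I, Pow(2, Rational(1, 2))))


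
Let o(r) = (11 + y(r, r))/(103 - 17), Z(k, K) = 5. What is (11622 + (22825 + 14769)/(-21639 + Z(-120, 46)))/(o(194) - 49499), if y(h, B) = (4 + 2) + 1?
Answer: -5404944211/23023422016 ≈ -0.23476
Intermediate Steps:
y(h, B) = 7 (y(h, B) = 6 + 1 = 7)
o(r) = 9/43 (o(r) = (11 + 7)/(103 - 17) = 18/86 = 18*(1/86) = 9/43)
(11622 + (22825 + 14769)/(-21639 + Z(-120, 46)))/(o(194) - 49499) = (11622 + (22825 + 14769)/(-21639 + 5))/(9/43 - 49499) = (11622 + 37594/(-21634))/(-2128448/43) = (11622 + 37594*(-1/21634))*(-43/2128448) = (11622 - 18797/10817)*(-43/2128448) = (125696377/10817)*(-43/2128448) = -5404944211/23023422016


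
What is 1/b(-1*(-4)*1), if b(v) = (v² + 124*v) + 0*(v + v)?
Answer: 1/512 ≈ 0.0019531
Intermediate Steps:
b(v) = v² + 124*v (b(v) = (v² + 124*v) + 0*(2*v) = (v² + 124*v) + 0 = v² + 124*v)
1/b(-1*(-4)*1) = 1/((-1*(-4)*1)*(124 - 1*(-4)*1)) = 1/((4*1)*(124 + 4*1)) = 1/(4*(124 + 4)) = 1/(4*128) = 1/512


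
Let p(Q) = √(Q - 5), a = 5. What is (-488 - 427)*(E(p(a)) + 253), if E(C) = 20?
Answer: -249795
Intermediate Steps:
p(Q) = √(-5 + Q)
(-488 - 427)*(E(p(a)) + 253) = (-488 - 427)*(20 + 253) = -915*273 = -249795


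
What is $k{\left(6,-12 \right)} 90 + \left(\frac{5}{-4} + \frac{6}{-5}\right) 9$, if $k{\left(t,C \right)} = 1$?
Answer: $\frac{1359}{20} \approx 67.95$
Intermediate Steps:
$k{\left(6,-12 \right)} 90 + \left(\frac{5}{-4} + \frac{6}{-5}\right) 9 = 1 \cdot 90 + \left(\frac{5}{-4} + \frac{6}{-5}\right) 9 = 90 + \left(5 \left(- \frac{1}{4}\right) + 6 \left(- \frac{1}{5}\right)\right) 9 = 90 + \left(- \frac{5}{4} - \frac{6}{5}\right) 9 = 90 - \frac{441}{20} = \frac{1359}{20}$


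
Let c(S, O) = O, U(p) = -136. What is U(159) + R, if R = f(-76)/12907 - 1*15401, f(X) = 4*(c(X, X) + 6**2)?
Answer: -200536219/12907 ≈ -15537.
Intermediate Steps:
f(X) = 144 + 4*X (f(X) = 4*(X + 6**2) = 4*(X + 36) = 4*(36 + X) = 144 + 4*X)
R = -198780867/12907 (R = (144 + 4*(-76))/12907 - 1*15401 = (144 - 304)*(1/12907) - 15401 = -160*1/12907 - 15401 = -160/12907 - 15401 = -198780867/12907 ≈ -15401.)
U(159) + R = -136 - 198780867/12907 = -200536219/12907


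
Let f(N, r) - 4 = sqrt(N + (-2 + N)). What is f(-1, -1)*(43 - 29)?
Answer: 56 + 28*I ≈ 56.0 + 28.0*I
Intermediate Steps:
f(N, r) = 4 + sqrt(-2 + 2*N) (f(N, r) = 4 + sqrt(N + (-2 + N)) = 4 + sqrt(-2 + 2*N))
f(-1, -1)*(43 - 29) = (4 + sqrt(-2 + 2*(-1)))*(43 - 29) = (4 + sqrt(-2 - 2))*14 = (4 + sqrt(-4))*14 = (4 + 2*I)*14 = 56 + 28*I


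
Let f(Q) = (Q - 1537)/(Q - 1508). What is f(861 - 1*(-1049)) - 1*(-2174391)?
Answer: 874105555/402 ≈ 2.1744e+6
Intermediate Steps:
f(Q) = (-1537 + Q)/(-1508 + Q)
f(861 - 1*(-1049)) - 1*(-2174391) = (-1537 + (861 - 1*(-1049)))/(-1508 + (861 - 1*(-1049))) - 1*(-2174391) = (-1537 + (861 + 1049))/(-1508 + (861 + 1049)) + 2174391 = (-1537 + 1910)/(-1508 + 1910) + 2174391 = 373/402 + 2174391 = 874105555/402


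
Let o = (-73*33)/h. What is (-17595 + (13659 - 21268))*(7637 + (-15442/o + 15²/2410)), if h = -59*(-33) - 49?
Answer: -3969563852102/7953 ≈ -4.9913e+8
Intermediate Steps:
h = 1898 (h = 1947 - 49 = 1898)
o = -33/26 (o = -73*33/1898 = -2409*1/1898 = -33/26 ≈ -1.2692)
(-17595 + (13659 - 21268))*(7637 + (-15442/o + 15²/2410)) = (-17595 + (13659 - 21268))*(7637 + (-15442/(-33/26) + 15²/2410)) = (-17595 - 7609)*(7637 + (-15442*(-26/33) + 225*(1/2410))) = -25204*(7637 + (401492/33 + 45/482)) = -25204*(7637 + 193520629/15906) = -25204*314994751/15906 = -3969563852102/7953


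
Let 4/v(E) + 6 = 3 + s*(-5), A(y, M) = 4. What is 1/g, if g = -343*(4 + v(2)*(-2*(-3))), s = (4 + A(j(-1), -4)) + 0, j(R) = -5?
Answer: -43/50764 ≈ -0.00084706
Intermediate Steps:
s = 8 (s = (4 + 4) + 0 = 8 + 0 = 8)
v(E) = -4/43 (v(E) = 4/(-6 + (3 + 8*(-5))) = 4/(-6 + (3 - 40)) = 4/(-6 - 37) = 4/(-43) = 4*(-1/43) = -4/43)
g = -50764/43 (g = -343*(4 - (-8)*(-3)/43) = -343*(4 - 4/43*6) = -343*(4 - 24/43) = -343*148/43 = -50764/43 ≈ -1180.6)
1/g = 1/(-50764/43) = -43/50764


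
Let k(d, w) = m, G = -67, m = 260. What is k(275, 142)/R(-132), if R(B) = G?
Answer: -260/67 ≈ -3.8806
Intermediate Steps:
R(B) = -67
k(d, w) = 260
k(275, 142)/R(-132) = 260/(-67) = 260*(-1/67) = -260/67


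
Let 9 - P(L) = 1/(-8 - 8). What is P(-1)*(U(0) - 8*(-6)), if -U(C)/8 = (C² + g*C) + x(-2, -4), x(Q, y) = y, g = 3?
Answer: 725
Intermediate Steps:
U(C) = 32 - 24*C - 8*C² (U(C) = -8*((C² + 3*C) - 4) = -8*(-4 + C² + 3*C) = 32 - 24*C - 8*C²)
P(L) = 145/16 (P(L) = 9 - 1/(-8 - 8) = 9 - 1/(-16) = 9 - 1*(-1/16) = 9 + 1/16 = 145/16)
P(-1)*(U(0) - 8*(-6)) = 145*((32 - 24*0 - 8*0²) - 8*(-6))/16 = 145*((32 + 0 - 8*0) + 48)/16 = 145*((32 + 0 + 0) + 48)/16 = 145*(32 + 48)/16 = (145/16)*80 = 725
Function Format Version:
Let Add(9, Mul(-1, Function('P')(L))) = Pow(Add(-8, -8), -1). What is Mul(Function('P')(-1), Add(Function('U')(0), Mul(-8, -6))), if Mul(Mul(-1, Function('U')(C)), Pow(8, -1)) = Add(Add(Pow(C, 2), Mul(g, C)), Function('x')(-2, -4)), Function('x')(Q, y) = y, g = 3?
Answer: 725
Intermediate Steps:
Function('U')(C) = Add(32, Mul(-24, C), Mul(-8, Pow(C, 2))) (Function('U')(C) = Mul(-8, Add(Add(Pow(C, 2), Mul(3, C)), -4)) = Mul(-8, Add(-4, Pow(C, 2), Mul(3, C))) = Add(32, Mul(-24, C), Mul(-8, Pow(C, 2))))
Function('P')(L) = Rational(145, 16) (Function('P')(L) = Add(9, Mul(-1, Pow(Add(-8, -8), -1))) = Add(9, Mul(-1, Pow(-16, -1))) = Add(9, Mul(-1, Rational(-1, 16))) = Add(9, Rational(1, 16)) = Rational(145, 16))
Mul(Function('P')(-1), Add(Function('U')(0), Mul(-8, -6))) = Mul(Rational(145, 16), Add(Add(32, Mul(-24, 0), Mul(-8, Pow(0, 2))), Mul(-8, -6))) = Mul(Rational(145, 16), Add(Add(32, 0, Mul(-8, 0)), 48)) = Mul(Rational(145, 16), Add(Add(32, 0, 0), 48)) = Mul(Rational(145, 16), Add(32, 48)) = Mul(Rational(145, 16), 80) = 725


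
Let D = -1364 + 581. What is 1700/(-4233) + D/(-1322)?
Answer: 62767/329178 ≈ 0.19068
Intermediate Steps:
D = -783
1700/(-4233) + D/(-1322) = 1700/(-4233) - 783/(-1322) = 1700*(-1/4233) - 783*(-1/1322) = -100/249 + 783/1322 = 62767/329178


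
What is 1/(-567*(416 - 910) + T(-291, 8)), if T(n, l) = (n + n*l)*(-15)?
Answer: 1/319383 ≈ 3.1310e-6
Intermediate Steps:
T(n, l) = -15*n - 15*l*n (T(n, l) = (n + l*n)*(-15) = -15*n - 15*l*n)
1/(-567*(416 - 910) + T(-291, 8)) = 1/(-567*(416 - 910) - 15*(-291)*(1 + 8)) = 1/(-567*(-494) - 15*(-291)*9) = 1/(280098 + 39285) = 1/319383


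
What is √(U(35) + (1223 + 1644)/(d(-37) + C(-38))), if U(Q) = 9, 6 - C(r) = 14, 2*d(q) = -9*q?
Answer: √2722079/317 ≈ 5.2046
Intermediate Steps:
d(q) = -9*q/2 (d(q) = (-9*q)/2 = -9*q/2)
C(r) = -8 (C(r) = 6 - 1*14 = 6 - 14 = -8)
√(U(35) + (1223 + 1644)/(d(-37) + C(-38))) = √(9 + (1223 + 1644)/(-9/2*(-37) - 8)) = √(9 + 2867/(333/2 - 8)) = √(9 + 2867/(317/2)) = √(9 + 2867*(2/317)) = √(9 + 5734/317) = √(8587/317) = √2722079/317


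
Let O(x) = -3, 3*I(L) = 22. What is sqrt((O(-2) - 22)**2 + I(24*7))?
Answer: sqrt(5691)/3 ≈ 25.146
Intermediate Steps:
I(L) = 22/3 (I(L) = (1/3)*22 = 22/3)
sqrt((O(-2) - 22)**2 + I(24*7)) = sqrt((-3 - 22)**2 + 22/3) = sqrt((-25)**2 + 22/3) = sqrt(625 + 22/3) = sqrt(1897/3) = sqrt(5691)/3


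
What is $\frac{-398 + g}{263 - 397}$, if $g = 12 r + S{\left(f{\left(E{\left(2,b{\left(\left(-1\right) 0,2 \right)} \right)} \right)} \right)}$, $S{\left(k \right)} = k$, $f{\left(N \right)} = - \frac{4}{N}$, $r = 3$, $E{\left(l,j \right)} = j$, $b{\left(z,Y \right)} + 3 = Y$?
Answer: $\frac{179}{67} \approx 2.6716$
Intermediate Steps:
$b{\left(z,Y \right)} = -3 + Y$
$g = 40$ ($g = 12 \cdot 3 - \frac{4}{-3 + 2} = 36 - \frac{4}{-1} = 36 - -4 = 36 + 4 = 40$)
$\frac{-398 + g}{263 - 397} = \frac{-398 + 40}{263 - 397} = - \frac{358}{-134} = \left(-358\right) \left(- \frac{1}{134}\right) = \frac{179}{67}$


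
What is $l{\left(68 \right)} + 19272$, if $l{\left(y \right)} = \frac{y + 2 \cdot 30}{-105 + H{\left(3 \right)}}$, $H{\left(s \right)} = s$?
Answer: $\frac{982808}{51} \approx 19271.0$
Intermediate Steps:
$l{\left(y \right)} = - \frac{10}{17} - \frac{y}{102}$ ($l{\left(y \right)} = \frac{y + 2 \cdot 30}{-105 + 3} = \frac{y + 60}{-102} = \left(60 + y\right) \left(- \frac{1}{102}\right) = - \frac{10}{17} - \frac{y}{102}$)
$l{\left(68 \right)} + 19272 = \left(- \frac{10}{17} - \frac{2}{3}\right) + 19272 = - \frac{64}{51} + 19272 = \frac{982808}{51}$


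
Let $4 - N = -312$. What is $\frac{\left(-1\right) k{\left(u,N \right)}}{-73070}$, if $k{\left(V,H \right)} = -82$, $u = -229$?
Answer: $- \frac{41}{36535} \approx -0.0011222$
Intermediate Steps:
$N = 316$ ($N = 4 - -312 = 4 + 312 = 316$)
$\frac{\left(-1\right) k{\left(u,N \right)}}{-73070} = \frac{\left(-1\right) \left(-82\right)}{-73070} = 82 \left(- \frac{1}{73070}\right) = - \frac{41}{36535}$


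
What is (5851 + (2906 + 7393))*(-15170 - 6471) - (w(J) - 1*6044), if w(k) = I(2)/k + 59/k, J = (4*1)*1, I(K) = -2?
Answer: -1397984481/4 ≈ -3.4950e+8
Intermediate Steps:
J = 4 (J = 4*1 = 4)
w(k) = 57/k (w(k) = -2/k + 59/k = 57/k)
(5851 + (2906 + 7393))*(-15170 - 6471) - (w(J) - 1*6044) = (5851 + (2906 + 7393))*(-15170 - 6471) - (57/4 - 1*6044) = (5851 + 10299)*(-21641) - (57*(¼) - 6044) = 16150*(-21641) - (57/4 - 6044) = -349502150 - 1*(-24119/4) = -349502150 + 24119/4 = -1397984481/4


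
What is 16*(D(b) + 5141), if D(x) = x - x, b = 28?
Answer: 82256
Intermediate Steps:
D(x) = 0
16*(D(b) + 5141) = 16*(0 + 5141) = 16*5141 = 82256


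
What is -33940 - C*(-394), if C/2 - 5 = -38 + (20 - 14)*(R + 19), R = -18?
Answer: -55216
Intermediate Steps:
C = -54 (C = 10 + 2*(-38 + (20 - 14)*(-18 + 19)) = 10 + 2*(-38 + 6*1) = 10 + 2*(-38 + 6) = 10 + 2*(-32) = 10 - 64 = -54)
-33940 - C*(-394) = -33940 - (-54)*(-394) = -33940 - 1*21276 = -33940 - 21276 = -55216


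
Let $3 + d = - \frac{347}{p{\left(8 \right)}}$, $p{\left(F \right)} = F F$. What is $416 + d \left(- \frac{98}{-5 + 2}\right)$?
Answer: $\frac{13525}{96} \approx 140.89$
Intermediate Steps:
$p{\left(F \right)} = F^{2}$
$d = - \frac{539}{64}$ ($d = -3 - \frac{347}{8^{2}} = -3 - \frac{347}{64} = - \frac{539}{64} \approx -8.4219$)
$416 + d \left(- \frac{98}{-5 + 2}\right) = 416 - \frac{539 \left(- \frac{98}{-5 + 2}\right)}{64} = 416 - \frac{539 \left(- \frac{98}{-3}\right)}{64} = 416 - \frac{539 \left(\left(-98\right) \left(- \frac{1}{3}\right)\right)}{64} = 416 - \frac{26411}{96} = \frac{13525}{96}$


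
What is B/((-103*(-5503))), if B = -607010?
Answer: -607010/566809 ≈ -1.0709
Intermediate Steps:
B/((-103*(-5503))) = -607010/((-103*(-5503))) = -607010/566809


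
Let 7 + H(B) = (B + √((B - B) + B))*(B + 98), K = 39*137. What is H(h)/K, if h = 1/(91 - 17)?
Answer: -31079/29258268 + 7253*√74/29258268 ≈ 0.0010702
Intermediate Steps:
h = 1/74 ≈ 0.013514
K = 5343
H(B) = -7 + (98 + B)*(B + √B) (H(B) = -7 + (B + √((B - B) + B))*(B + 98) = -7 + (B + √(0 + B))*(98 + B) = -7 + (B + √B)*(98 + B) = -7 + (98 + B)*(B + √B))
H(h)/K = (-7 + (1/74)² + (1/74)^(3/2) + 98*(1/74) + 98*√(1/74))/5343 = (-7 + 1/5476 + √74/5476 + 49/37 + 98*(√74/74))*(1/5343) = (-7 + 1/5476 + √74/5476 + 49/37 + 49*√74/37)*(1/5343) = (-31079/5476 + 7253*√74/5476)*(1/5343) = -31079/29258268 + 7253*√74/29258268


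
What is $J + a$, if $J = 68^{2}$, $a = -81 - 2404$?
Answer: $2139$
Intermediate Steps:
$a = -2485$
$J = 4624$
$J + a = 4624 - 2485 = 2139$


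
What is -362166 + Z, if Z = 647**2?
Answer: 56443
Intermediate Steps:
Z = 418609
-362166 + Z = -362166 + 418609 = 56443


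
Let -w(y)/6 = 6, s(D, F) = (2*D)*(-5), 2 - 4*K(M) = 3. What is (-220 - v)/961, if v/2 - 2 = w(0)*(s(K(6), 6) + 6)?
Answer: 388/961 ≈ 0.40375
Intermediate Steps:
K(M) = -¼ (K(M) = ½ - ¼*3 = ½ - ¾ = -¼)
s(D, F) = -10*D
w(y) = -36 (w(y) = -6*6 = -36)
v = -608 (v = 4 + 2*(-36*(-10*(-¼) + 6)) = 4 + 2*(-36*(5/2 + 6)) = 4 + 2*(-36*17/2) = 4 + 2*(-306) = 4 - 612 = -608)
(-220 - v)/961 = (-220 - 1*(-608))/961 = (-220 + 608)*(1/961) = 388*(1/961) = 388/961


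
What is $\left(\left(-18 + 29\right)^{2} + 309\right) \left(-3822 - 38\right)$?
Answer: $-1659800$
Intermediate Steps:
$\left(\left(-18 + 29\right)^{2} + 309\right) \left(-3822 - 38\right) = \left(11^{2} + 309\right) \left(-3860\right) = \left(121 + 309\right) \left(-3860\right) = 430 \left(-3860\right) = -1659800$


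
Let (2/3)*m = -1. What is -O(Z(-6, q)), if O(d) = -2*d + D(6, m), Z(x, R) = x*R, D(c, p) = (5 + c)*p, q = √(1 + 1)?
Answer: 33/2 - 12*√2 ≈ -0.47056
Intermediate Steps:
m = -3/2 (m = (3/2)*(-1) = -3/2 ≈ -1.5000)
q = √2 ≈ 1.4142
D(c, p) = p*(5 + c)
Z(x, R) = R*x
O(d) = -33/2 - 2*d (O(d) = -2*d - 3*(5 + 6)/2 = -2*d - 3/2*11 = -2*d - 33/2 = -33/2 - 2*d)
-O(Z(-6, q)) = -(-33/2 - 2*√2*(-6)) = -(-33/2 - (-12)*√2) = -(-33/2 + 12*√2) = 33/2 - 12*√2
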